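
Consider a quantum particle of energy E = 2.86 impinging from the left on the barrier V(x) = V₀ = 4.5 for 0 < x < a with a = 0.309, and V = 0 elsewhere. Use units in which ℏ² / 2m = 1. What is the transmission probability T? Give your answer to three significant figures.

E < V₀: inside the barrier ψ ∝ e^{±κx} with κ = √(2m(V₀ − E))/ℏ = 1.281.
κa = 0.3957, sinh(κa) = 0.4061.
The exact tunnelling result is T⁻¹ = 1 + V₀² sinh²(κa) / [4E(V₀ − E)] = 1.178, so T = 0.849.

T = 0.849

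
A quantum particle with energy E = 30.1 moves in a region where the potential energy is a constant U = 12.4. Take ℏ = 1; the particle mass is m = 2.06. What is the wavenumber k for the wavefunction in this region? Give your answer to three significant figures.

k = 8.54

With E > U the solution is oscillatory, ψ ∝ e^{±ikx} with k = √(2m(E − U))/ℏ.
k = √(2 × 2.06 × 17.7) = 8.540.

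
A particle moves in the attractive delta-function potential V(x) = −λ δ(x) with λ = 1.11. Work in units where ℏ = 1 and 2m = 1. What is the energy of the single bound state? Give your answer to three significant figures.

E = -0.308

For x ≠ 0 the bound state is ψ ∝ e^{−κ|x|}; integrating the TISE across the delta gives the cusp condition 2κ = 2mλ/ℏ², so κ = 0.5550.
Then E = −ℏ²κ²/(2m) = −mλ²/(2ℏ²) = -0.3080.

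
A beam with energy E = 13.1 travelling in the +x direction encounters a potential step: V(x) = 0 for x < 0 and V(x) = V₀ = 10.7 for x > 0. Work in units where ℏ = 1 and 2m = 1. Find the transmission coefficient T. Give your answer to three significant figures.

On each side the TISE gives plane waves with k = √(2m(E − V))/ℏ: k₁ = √(2·½·13.1) = 3.619, k₂ = √(2·½·2.4) = 1.549.
Continuity of ψ and ψ′ at the step yields the reflection amplitude r = (k₁ − k₂)/(k₁ + k₂) = 0.4005; thus R = |r|² = 0.1604, T = 0.8396.

T = 0.840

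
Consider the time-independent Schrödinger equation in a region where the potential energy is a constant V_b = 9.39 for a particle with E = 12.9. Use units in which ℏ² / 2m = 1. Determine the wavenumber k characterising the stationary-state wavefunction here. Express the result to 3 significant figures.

With E > V_b the solution is oscillatory, ψ ∝ e^{±ikx} with k = √(2m(E − V_b))/ℏ.
k = √(2 × 0.5 × 3.51) = 1.873.

k = 1.87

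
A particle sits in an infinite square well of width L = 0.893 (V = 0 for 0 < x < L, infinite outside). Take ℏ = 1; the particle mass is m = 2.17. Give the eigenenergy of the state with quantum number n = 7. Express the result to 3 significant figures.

E = 140

Requiring ψ(0) = ψ(L) = 0 quantises k = nπ/L, hence E_n = ℏ²k²/2m = n²π²ℏ²/(2mL²).
E_7 = 7² × π² / (2 × 2.17 × 0.893²) = 139.7.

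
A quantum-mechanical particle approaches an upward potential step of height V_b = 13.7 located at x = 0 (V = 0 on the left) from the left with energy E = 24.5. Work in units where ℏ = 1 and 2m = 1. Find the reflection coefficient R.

R = 0.0408

On each side the TISE gives plane waves with k = √(2m(E − V))/ℏ: k₁ = √(2·½·24.5) = 4.950, k₂ = √(2·½·10.8) = 3.286.
Continuity of ψ and ψ′ at the step yields the reflection amplitude r = (k₁ − k₂)/(k₁ + k₂) = 0.2020; thus R = |r|² = 0.04079, T = 0.9592.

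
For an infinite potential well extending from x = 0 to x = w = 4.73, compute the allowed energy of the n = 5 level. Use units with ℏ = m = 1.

E = 5.51

The infinite-well eigenfunctions ψ_n = √(2/w) sin(nπx/w) vanish at both walls, giving E_n = n²π²ℏ²/(2mw²).
E_5 = 5² × π² / (2 × 1 × 4.73²) = 5.514.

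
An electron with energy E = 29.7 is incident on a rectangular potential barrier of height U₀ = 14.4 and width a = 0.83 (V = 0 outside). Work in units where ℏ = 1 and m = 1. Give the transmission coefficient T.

T = 0.899

E > U₀: inside the barrier k₂ = √(2m(E − U₀))/ℏ = 5.532, k₂a = 4.591.
Matching at both interfaces gives T⁻¹ = 1 + U₀² sin²(k₂a) / [4E(E − U₀)] = 1.112, hence T = 0.899.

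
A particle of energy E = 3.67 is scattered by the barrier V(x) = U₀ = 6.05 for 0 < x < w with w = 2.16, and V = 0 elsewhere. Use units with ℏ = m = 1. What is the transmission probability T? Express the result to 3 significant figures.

T = 0.000308

Since E < U₀ the interior solution is evanescent with decay constant κ = √(2m(U₀ − E))/ℏ = 2.182.
κw = 4.713, sinh(κw) = 55.66.
The exact tunnelling result is T⁻¹ = 1 + U₀² sinh²(κw) / [4E(U₀ − E)] = 3247, so T = 0.000308.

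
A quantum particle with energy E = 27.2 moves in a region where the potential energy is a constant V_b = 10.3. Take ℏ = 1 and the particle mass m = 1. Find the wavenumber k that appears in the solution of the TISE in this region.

With E > V_b the solution is oscillatory, ψ ∝ e^{±ikx} with k = √(2m(E − V_b))/ℏ.
k = √(2 × 1 × 16.9) = 5.814.

k = 5.81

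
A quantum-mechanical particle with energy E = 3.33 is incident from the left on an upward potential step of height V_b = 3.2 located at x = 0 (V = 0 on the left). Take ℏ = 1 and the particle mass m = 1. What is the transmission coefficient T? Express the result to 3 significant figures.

T = 0.551

The wavenumbers are k₁ = √(2mE)/ℏ = 2.581 on the left and k₂ = √(2m(E − V_b))/ℏ = 0.5099 on the right.
Continuity of ψ and ψ′ at the step yields the reflection amplitude r = (k₁ − k₂)/(k₁ + k₂) = 0.6700; thus R = |r|² = 0.4489, T = 0.5511.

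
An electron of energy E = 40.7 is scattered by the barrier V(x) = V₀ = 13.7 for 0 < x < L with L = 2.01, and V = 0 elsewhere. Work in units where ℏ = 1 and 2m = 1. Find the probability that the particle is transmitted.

Above the barrier the interior wavenumber is k₂ = √(2m(E − V₀))/ℏ = 5.196, giving phase k₂L = 10.44.
Matching at both interfaces gives T⁻¹ = 1 + V₀² sin²(k₂L) / [4E(E − V₀)] = 1.031, hence T = 0.970.

T = 0.970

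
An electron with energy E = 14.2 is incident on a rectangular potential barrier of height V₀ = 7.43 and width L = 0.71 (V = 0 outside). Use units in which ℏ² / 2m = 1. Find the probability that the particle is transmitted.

E > V₀: inside the barrier k₂ = √(2m(E − V₀))/ℏ = 2.602, k₂L = 1.847.
Matching at both interfaces gives T⁻¹ = 1 + V₀² sin²(k₂L) / [4E(E − V₀)] = 1.133, hence T = 0.883.

T = 0.883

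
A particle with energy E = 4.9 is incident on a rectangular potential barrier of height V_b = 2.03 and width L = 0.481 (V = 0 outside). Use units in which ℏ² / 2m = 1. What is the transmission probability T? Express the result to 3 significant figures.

E > V_b: inside the barrier k₂ = √(2m(E − V_b))/ℏ = 1.694, k₂L = 0.8149.
Matching at both interfaces gives T⁻¹ = 1 + V_b² sin²(k₂L) / [4E(E − V_b)] = 1.039, hence T = 0.963.

T = 0.963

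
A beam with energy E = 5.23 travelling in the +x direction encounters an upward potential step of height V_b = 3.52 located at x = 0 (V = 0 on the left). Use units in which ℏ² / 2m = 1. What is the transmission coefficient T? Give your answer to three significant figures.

T = 0.926

The wavenumbers are k₁ = √(2mE)/ℏ = 2.287 on the left and k₂ = √(2m(E − V_b))/ℏ = 1.308 on the right.
Matching ψ and ψ′ at x = 0 gives r = (k₁ − k₂)/(k₁ + k₂), so R = r² = 0.07421 and T = 1 − R = 0.9258.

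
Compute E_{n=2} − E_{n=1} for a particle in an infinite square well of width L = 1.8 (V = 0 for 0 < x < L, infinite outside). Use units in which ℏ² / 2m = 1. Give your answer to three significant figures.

ΔE = 9.14

E_n = n²π²ℏ²/(2mL²), so ΔE = (2² − 1²) π²ℏ²/(2mL²).
ΔE = 3 × π² / (2 × 0.5 × 1.8²) = 9.139.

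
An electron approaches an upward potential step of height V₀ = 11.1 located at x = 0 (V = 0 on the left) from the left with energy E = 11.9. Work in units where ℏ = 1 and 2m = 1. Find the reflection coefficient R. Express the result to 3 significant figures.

On each side the TISE gives plane waves with k = √(2m(E − V))/ℏ: k₁ = √(2·½·11.9) = 3.450, k₂ = √(2·½·0.8) = 0.8944.
Continuity of ψ and ψ′ at the step yields the reflection amplitude r = (k₁ − k₂)/(k₁ + k₂) = 0.5882; thus R = |r|² = 0.3460, T = 0.6540.

R = 0.346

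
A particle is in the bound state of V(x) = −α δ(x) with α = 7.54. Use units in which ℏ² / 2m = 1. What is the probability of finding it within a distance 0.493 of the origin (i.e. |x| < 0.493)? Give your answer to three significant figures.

The normalised bound state is ψ = √κ e^{−κ|x|} with κ = mα/ℏ² = 3.770.
P(|x| < d) = ∫_{−d}^{d} κ e^{−2κ|x|} dx = 1 − e^{−2κd} = 1 − e^{−3.717} = 0.9757.

P = 0.976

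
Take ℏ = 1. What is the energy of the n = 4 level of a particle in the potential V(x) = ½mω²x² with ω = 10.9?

Using E_n = (n + ½)ℏω: E_4 = 4.5 × 10.9 = 49.05.

E = 49.1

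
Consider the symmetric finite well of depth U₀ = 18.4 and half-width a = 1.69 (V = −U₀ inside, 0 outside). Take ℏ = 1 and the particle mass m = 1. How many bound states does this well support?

N = 7

Define the well-strength parameter z₀ = (a/ℏ)√(2mU₀) = 1.69 × √(2·1·18.4) = 10.25.
A new bound state (alternating even/odd) appears each time z₀ passes a multiple of π/2, so N = ⌊2z₀/π⌋ + 1 = ⌊6.527⌋ + 1 = 7.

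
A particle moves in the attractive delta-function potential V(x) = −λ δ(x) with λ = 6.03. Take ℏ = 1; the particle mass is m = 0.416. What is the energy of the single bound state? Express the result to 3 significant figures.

E = -7.56

For x ≠ 0 the bound state is ψ ∝ e^{−κ|x|}; integrating the TISE across the delta gives the cusp condition 2κ = 2mλ/ℏ², so κ = 2.508.
Then E = −ℏ²κ²/(2m) = −mλ²/(2ℏ²) = -7.563.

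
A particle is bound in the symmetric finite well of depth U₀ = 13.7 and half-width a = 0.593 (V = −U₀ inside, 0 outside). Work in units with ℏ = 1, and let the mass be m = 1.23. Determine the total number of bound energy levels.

Define the well-strength parameter z₀ = (a/ℏ)√(2mU₀) = 0.593 × √(2·1.23·13.7) = 3.443.
A new bound state (alternating even/odd) appears each time z₀ passes a multiple of π/2, so N = ⌊2z₀/π⌋ + 1 = ⌊2.192⌋ + 1 = 3.

N = 3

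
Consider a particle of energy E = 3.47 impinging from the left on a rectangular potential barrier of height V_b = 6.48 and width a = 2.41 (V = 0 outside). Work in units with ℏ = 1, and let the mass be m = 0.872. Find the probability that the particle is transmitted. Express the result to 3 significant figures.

E < V_b: inside the barrier ψ ∝ e^{±κx} with κ = √(2m(V_b − E))/ℏ = 2.291.
κa = 5.522, sinh(κa) = 125.0.
The exact tunnelling result is T⁻¹ = 1 + V_b² sinh²(κa) / [4E(V_b − E)] = 15710, so T = 0.0000636.

T = 0.0000636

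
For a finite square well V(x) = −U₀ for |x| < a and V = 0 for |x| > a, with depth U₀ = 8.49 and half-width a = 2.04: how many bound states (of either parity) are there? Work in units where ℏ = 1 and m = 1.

N = 6

The dimensionless depth is z₀ = a√(2mU₀)/ℏ = 2.04 × √(16.98) = 8.406.
The even/odd transcendental equations gain one root per π/2 in z₀, giving N = 1 + ⌊2z₀/π⌋ = 1 + ⌊5.352⌋ = 6.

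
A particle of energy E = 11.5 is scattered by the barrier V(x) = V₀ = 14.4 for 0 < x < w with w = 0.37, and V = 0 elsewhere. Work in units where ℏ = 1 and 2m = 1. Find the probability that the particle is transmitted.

T = 0.587

Since E < V₀ the interior solution is evanescent with decay constant κ = √(2m(V₀ − E))/ℏ = 1.703.
κw = 0.6301, sinh(κw) = 0.6726.
The exact tunnelling result is T⁻¹ = 1 + V₀² sinh²(κw) / [4E(V₀ − E)] = 1.703, so T = 0.587.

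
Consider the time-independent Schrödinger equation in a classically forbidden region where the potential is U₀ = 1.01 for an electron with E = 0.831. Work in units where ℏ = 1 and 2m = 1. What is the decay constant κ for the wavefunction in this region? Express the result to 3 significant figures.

κ = 0.423

Since E < U₀ the TISE in this region is ψ'' = κ²ψ with κ = √(2m(U₀ − E))/ℏ.
κ = √(2 × 0.5 × 0.179) = 0.4231.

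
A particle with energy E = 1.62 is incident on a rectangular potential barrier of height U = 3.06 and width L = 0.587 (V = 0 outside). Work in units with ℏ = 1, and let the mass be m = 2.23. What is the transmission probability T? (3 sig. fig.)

T = 0.184

Since E < U the interior solution is evanescent with decay constant κ = √(2m(U − E))/ℏ = 2.534.
κL = 1.488, sinh(κL) = 2.100.
The exact tunnelling result is T⁻¹ = 1 + U² sinh²(κL) / [4E(U − E)] = 5.426, so T = 0.184.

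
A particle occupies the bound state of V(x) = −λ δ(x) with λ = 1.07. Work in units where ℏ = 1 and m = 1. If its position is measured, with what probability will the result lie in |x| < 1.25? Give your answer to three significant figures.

The normalised bound state is ψ = √κ e^{−κ|x|} with κ = mλ/ℏ² = 1.070.
P(|x| < d) = ∫_{−d}^{d} κ e^{−2κ|x|} dx = 1 − e^{−2κd} = 1 − e^{−2.675} = 0.9311.

P = 0.931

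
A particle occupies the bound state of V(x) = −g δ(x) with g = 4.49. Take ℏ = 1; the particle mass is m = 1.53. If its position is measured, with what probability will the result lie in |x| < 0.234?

The normalised bound state is ψ = √κ e^{−κ|x|} with κ = mg/ℏ² = 6.870.
P(|x| < d) = ∫_{−d}^{d} κ e^{−2κ|x|} dx = 1 − e^{−2κd} = 1 − e^{−3.215} = 0.9598.

P = 0.960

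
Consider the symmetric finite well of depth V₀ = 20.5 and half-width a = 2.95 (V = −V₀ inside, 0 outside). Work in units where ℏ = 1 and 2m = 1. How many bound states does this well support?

N = 9

Define the well-strength parameter z₀ = (a/ℏ)√(2mV₀) = 2.95 × √(2·0.5·20.5) = 13.36.
A new bound state (alternating even/odd) appears each time z₀ passes a multiple of π/2, so N = ⌊2z₀/π⌋ + 1 = ⌊8.503⌋ + 1 = 9.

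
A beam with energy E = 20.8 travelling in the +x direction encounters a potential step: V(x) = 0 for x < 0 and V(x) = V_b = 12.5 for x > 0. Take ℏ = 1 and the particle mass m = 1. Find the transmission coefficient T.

On each side the TISE gives plane waves with k = √(2m(E − V))/ℏ: k₁ = √(2·1·20.8) = 6.450, k₂ = √(2·1·8.3) = 4.074.
Matching ψ and ψ′ at x = 0 gives r = (k₁ − k₂)/(k₁ + k₂), so R = r² = 0.05095 and T = 1 − R = 0.9491.

T = 0.949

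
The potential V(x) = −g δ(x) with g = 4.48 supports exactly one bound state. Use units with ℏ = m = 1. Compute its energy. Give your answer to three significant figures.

E = -10.0

The bound state is ψ(x) = √κ e^{−κ|x|}. The derivative jump ψ'(0⁺) − ψ'(0⁻) = −(2mg/ℏ²)ψ(0) fixes κ = mg/ℏ² = 4.480.
Then E = −ℏ²κ²/(2m) = −mg²/(2ℏ²) = -10.04.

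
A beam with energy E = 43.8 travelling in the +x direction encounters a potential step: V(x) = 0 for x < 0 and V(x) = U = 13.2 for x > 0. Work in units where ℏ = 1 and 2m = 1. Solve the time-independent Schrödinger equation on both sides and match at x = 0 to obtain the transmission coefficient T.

T = 0.992

On each side the TISE gives plane waves with k = √(2m(E − V))/ℏ: k₁ = √(2·½·43.8) = 6.618, k₂ = √(2·½·30.6) = 5.532.
Matching ψ and ψ′ at x = 0 gives r = (k₁ − k₂)/(k₁ + k₂), so R = r² = 0.007996 and T = 1 − R = 0.9920.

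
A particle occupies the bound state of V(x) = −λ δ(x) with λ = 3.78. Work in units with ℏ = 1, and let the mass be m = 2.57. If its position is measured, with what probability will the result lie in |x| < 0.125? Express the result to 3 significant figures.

P = 0.912

The normalised bound state is ψ = √κ e^{−κ|x|} with κ = mλ/ℏ² = 9.715.
P(|x| < d) = ∫_{−d}^{d} κ e^{−2κ|x|} dx = 1 − e^{−2κd} = 1 − e^{−2.429} = 0.9118.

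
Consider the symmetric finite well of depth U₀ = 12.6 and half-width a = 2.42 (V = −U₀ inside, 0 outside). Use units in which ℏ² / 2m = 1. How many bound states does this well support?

N = 6

The dimensionless depth is z₀ = a√(2mU₀)/ℏ = 2.42 × √(12.60) = 8.590.
A new bound state (alternating even/odd) appears each time z₀ passes a multiple of π/2, so N = ⌊2z₀/π⌋ + 1 = ⌊5.469⌋ + 1 = 6.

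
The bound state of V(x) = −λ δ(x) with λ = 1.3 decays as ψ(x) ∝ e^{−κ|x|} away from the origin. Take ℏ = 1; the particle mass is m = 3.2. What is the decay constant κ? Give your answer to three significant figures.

κ = 4.16

Integrate −(ℏ²/2m)ψ'' − λδ(x)ψ = Eψ from −ε to +ε: the ψ'' term gives ψ'(0⁺) − ψ'(0⁻) and the δ term gives −(2mλ/ℏ²)ψ(0).
With ψ ∝ e^{−κ|x|} this yields −2κ = −2mλ/ℏ², so κ = mλ/ℏ² = 4.160.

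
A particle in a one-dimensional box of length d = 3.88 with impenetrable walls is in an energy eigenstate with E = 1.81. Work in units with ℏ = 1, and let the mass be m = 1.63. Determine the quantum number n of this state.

From E_n = n²π²ℏ²/(2md²) invert to n = √(2md²E)/(πℏ).
n = (3.88/π) × √(2 × 1.63 × 1.81) = 3.000 → n = 3.

n = 3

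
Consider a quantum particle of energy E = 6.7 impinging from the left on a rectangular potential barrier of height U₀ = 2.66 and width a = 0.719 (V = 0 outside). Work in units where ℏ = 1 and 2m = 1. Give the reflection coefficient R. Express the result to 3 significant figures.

R = 0.0604

E > U₀: inside the barrier k₂ = √(2m(E − U₀))/ℏ = 2.010, k₂a = 1.445.
T = [1 + U₀² sin²(k₂a) / (4E(E − U₀))]⁻¹ = 1/1.064 = 0.940.
R = 1 − T = 0.0604.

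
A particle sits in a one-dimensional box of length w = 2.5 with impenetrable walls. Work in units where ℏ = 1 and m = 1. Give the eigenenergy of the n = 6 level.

Requiring ψ(0) = ψ(w) = 0 quantises k = nπ/w, hence E_n = ℏ²k²/2m = n²π²ℏ²/(2mw²).
E_6 = 6² × π² / (2 × 1 × 2.5²) = 28.42.

E = 28.4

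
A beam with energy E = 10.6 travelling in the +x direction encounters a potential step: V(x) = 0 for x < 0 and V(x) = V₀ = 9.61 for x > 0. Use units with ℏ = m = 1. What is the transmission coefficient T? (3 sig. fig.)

The wavenumbers are k₁ = √(2mE)/ℏ = 4.604 on the left and k₂ = √(2m(E − V₀))/ℏ = 1.407 on the right.
Matching ψ and ψ′ at x = 0 gives r = (k₁ − k₂)/(k₁ + k₂), so R = r² = 0.2829 and T = 1 − R = 0.7171.

T = 0.717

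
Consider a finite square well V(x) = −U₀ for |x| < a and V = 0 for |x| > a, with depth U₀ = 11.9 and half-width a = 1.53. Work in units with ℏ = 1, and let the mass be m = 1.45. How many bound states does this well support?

N = 6

Define the well-strength parameter z₀ = (a/ℏ)√(2mU₀) = 1.53 × √(2·1.45·11.9) = 8.988.
The even/odd transcendental equations gain one root per π/2 in z₀, giving N = 1 + ⌊2z₀/π⌋ = 1 + ⌊5.722⌋ = 6.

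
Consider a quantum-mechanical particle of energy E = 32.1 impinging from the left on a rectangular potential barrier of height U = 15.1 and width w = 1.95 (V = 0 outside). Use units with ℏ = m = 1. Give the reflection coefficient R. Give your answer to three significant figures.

R = 0.0830

Above the barrier the interior wavenumber is k₂ = √(2m(E − U))/ℏ = 5.831, giving phase k₂w = 11.37.
Matching at both interfaces gives T⁻¹ = 1 + U² sin²(k₂w) / [4E(E − U)] = 1.090, hence T = 0.917.
R = 1 − T = 0.0830.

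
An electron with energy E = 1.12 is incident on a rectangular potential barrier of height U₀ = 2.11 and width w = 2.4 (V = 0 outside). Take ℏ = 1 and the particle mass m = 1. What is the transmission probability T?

Since E < U₀ the interior solution is evanescent with decay constant κ = √(2m(U₀ − E))/ℏ = 1.407.
κw = 3.377, sinh(κw) = 14.63.
Matching ψ, ψ′ at both faces gives T = [1 + U₀² sinh²(κw) / (4E(U₀ − E))]⁻¹ = 1/215.7 = 0.00464.

T = 0.00464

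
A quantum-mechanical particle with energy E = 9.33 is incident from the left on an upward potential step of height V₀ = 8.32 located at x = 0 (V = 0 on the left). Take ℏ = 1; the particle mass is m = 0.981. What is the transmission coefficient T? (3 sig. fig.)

The wavenumbers are k₁ = √(2mE)/ℏ = 4.278 on the left and k₂ = √(2m(E − V₀))/ℏ = 1.408 on the right.
Matching ψ and ψ′ at x = 0 gives r = (k₁ − k₂)/(k₁ + k₂), so R = r² = 0.2549 and T = 1 − R = 0.7451.

T = 0.745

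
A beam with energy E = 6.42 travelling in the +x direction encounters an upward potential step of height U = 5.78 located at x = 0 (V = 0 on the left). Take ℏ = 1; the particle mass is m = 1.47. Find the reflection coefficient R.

R = 0.270

The wavenumbers are k₁ = √(2mE)/ℏ = 4.345 on the left and k₂ = √(2m(E − U))/ℏ = 1.372 on the right.
Continuity of ψ and ψ′ at the step yields the reflection amplitude r = (k₁ − k₂)/(k₁ + k₂) = 0.5201; thus R = |r|² = 0.2705, T = 0.7295.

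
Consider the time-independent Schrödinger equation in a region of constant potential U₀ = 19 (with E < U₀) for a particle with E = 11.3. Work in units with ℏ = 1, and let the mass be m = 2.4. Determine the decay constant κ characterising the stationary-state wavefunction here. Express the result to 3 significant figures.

Since E < U₀ the TISE in this region is ψ'' = κ²ψ with κ = √(2m(U₀ − E))/ℏ.
κ = √(2 × 2.4 × 7.7) = 6.079.

κ = 6.08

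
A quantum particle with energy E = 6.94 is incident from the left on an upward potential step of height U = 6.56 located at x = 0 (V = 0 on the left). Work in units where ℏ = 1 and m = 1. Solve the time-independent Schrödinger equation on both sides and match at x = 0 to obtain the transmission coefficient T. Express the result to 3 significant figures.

On each side the TISE gives plane waves with k = √(2m(E − V))/ℏ: k₁ = √(2·1·6.94) = 3.726, k₂ = √(2·1·0.38) = 0.8718.
Matching ψ and ψ′ at x = 0 gives r = (k₁ − k₂)/(k₁ + k₂), so R = r² = 0.3853 and T = 1 − R = 0.6147.

T = 0.615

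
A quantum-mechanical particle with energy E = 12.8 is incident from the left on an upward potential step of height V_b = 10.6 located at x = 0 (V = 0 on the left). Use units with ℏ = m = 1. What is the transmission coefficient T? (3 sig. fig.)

T = 0.829

On each side the TISE gives plane waves with k = √(2m(E − V))/ℏ: k₁ = √(2·1·12.8) = 5.060, k₂ = √(2·1·2.2) = 2.098.
Continuity of ψ and ψ′ at the step yields the reflection amplitude r = (k₁ − k₂)/(k₁ + k₂) = 0.4138; thus R = |r|² = 0.1713, T = 0.8287.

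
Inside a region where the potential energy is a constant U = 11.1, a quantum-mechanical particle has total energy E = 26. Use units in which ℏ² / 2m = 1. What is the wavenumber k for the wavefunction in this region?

With E > U the solution is oscillatory, ψ ∝ e^{±ikx} with k = √(2m(E − U))/ℏ.
k = √(2 × 0.5 × 14.9) = 3.860.

k = 3.86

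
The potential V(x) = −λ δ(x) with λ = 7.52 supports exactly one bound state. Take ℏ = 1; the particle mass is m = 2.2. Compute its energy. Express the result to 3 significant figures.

For x ≠ 0 the bound state is ψ ∝ e^{−κ|x|}; integrating the TISE across the delta gives the cusp condition 2κ = 2mλ/ℏ², so κ = 16.54.
Then E = −ℏ²κ²/(2m) = −mλ²/(2ℏ²) = -62.21.

E = -62.2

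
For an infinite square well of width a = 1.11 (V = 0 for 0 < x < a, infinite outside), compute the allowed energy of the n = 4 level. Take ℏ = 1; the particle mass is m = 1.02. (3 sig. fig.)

The infinite-well eigenfunctions ψ_n = √(2/a) sin(nπx/a) vanish at both walls, giving E_n = n²π²ℏ²/(2ma²).
E_4 = 4² × π² / (2 × 1.02 × 1.11²) = 62.83.

E = 62.8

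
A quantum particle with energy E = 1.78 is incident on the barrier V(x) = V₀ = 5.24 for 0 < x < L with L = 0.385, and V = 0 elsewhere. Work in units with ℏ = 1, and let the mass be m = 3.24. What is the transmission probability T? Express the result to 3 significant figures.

T = 0.0899

E < V₀: inside the barrier ψ ∝ e^{±κx} with κ = √(2m(V₀ − E))/ℏ = 4.735.
κL = 1.823, sinh(κL) = 3.014.
The exact tunnelling result is T⁻¹ = 1 + V₀² sinh²(κL) / [4E(V₀ − E)] = 11.13, so T = 0.0899.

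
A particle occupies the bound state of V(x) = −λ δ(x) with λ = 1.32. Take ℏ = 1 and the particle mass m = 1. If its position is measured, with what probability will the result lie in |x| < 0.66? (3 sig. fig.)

P = 0.825

The normalised bound state is ψ = √κ e^{−κ|x|} with κ = mλ/ℏ² = 1.320.
P(|x| < d) = ∫_{−d}^{d} κ e^{−2κ|x|} dx = 1 − e^{−2κd} = 1 − e^{−1.742} = 0.8249.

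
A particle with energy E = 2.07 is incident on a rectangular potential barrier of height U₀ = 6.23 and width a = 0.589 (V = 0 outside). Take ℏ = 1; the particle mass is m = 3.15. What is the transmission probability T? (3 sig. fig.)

E < U₀: inside the barrier ψ ∝ e^{±κx} with κ = √(2m(U₀ − E))/ℏ = 5.119.
κa = 3.015, sinh(κa) = 10.17.
Matching ψ, ψ′ at both faces gives T = [1 + U₀² sinh²(κa) / (4E(U₀ − E))]⁻¹ = 1/117.6 = 0.00850.

T = 0.00850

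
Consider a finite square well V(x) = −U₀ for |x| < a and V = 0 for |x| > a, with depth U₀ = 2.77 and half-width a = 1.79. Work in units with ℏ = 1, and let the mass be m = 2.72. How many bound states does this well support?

N = 5

Define the well-strength parameter z₀ = (a/ℏ)√(2mU₀) = 1.79 × √(2·2.72·2.77) = 6.949.
A new bound state (alternating even/odd) appears each time z₀ passes a multiple of π/2, so N = ⌊2z₀/π⌋ + 1 = ⌊4.424⌋ + 1 = 5.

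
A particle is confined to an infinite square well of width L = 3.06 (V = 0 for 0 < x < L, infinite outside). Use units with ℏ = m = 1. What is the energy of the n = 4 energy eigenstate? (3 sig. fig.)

Requiring ψ(0) = ψ(L) = 0 quantises k = nπ/L, hence E_n = ℏ²k²/2m = n²π²ℏ²/(2mL²).
E_4 = 4² × π² / (2 × 1 × 3.06²) = 8.432.

E = 8.43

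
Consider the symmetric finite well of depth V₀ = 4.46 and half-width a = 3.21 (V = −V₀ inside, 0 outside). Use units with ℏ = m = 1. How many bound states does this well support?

N = 7

The dimensionless depth is z₀ = a√(2mV₀)/ℏ = 3.21 × √(8.920) = 9.587.
The even/odd transcendental equations gain one root per π/2 in z₀, giving N = 1 + ⌊2z₀/π⌋ = 1 + ⌊6.103⌋ = 7.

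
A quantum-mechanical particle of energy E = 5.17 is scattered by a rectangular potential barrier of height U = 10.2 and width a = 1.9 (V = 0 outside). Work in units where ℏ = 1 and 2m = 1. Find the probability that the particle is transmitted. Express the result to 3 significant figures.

E < U: inside the barrier ψ ∝ e^{±κx} with κ = √(2m(U − E))/ℏ = 2.243.
κa = 4.261, sinh(κa) = 35.44.
The exact tunnelling result is T⁻¹ = 1 + U² sinh²(κa) / [4E(U − E)] = 1257, so T = 0.000795.

T = 0.000795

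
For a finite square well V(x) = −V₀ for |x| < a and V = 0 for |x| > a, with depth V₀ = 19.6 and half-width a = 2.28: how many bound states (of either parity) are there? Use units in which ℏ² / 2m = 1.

N = 7

Define the well-strength parameter z₀ = (a/ℏ)√(2mV₀) = 2.28 × √(2·0.5·19.6) = 10.09.
A new bound state (alternating even/odd) appears each time z₀ passes a multiple of π/2, so N = ⌊2z₀/π⌋ + 1 = ⌊6.426⌋ + 1 = 7.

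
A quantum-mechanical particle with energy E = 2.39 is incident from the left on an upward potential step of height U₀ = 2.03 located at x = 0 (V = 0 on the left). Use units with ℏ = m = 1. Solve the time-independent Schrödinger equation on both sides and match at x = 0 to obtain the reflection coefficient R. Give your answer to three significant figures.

On each side the TISE gives plane waves with k = √(2m(E − V))/ℏ: k₁ = √(2·1·2.39) = 2.186, k₂ = √(2·1·0.36) = 0.8485.
Matching ψ and ψ′ at x = 0 gives r = (k₁ − k₂)/(k₁ + k₂), so R = r² = 0.1943 and T = 1 − R = 0.8057.

R = 0.194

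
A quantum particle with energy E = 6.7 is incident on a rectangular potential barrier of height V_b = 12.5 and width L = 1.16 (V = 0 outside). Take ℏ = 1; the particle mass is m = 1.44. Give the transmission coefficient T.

T = 0.000303

Since E < V_b the interior solution is evanescent with decay constant κ = √(2m(V_b − E))/ℏ = 4.087.
κL = 4.741, sinh(κL) = 57.27.
Matching ψ, ψ′ at both faces gives T = [1 + V_b² sinh²(κL) / (4E(V_b − E))]⁻¹ = 1/3298 = 0.000303.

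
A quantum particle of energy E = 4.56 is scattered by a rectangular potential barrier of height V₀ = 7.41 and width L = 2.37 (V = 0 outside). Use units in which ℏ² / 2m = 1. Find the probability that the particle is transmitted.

T = 0.00127

Since E < V₀ the interior solution is evanescent with decay constant κ = √(2m(V₀ − E))/ℏ = 1.688.
κL = 4.001, sinh(κL) = 27.32.
The exact tunnelling result is T⁻¹ = 1 + V₀² sinh²(κL) / [4E(V₀ − E)] = 789.2, so T = 0.00127.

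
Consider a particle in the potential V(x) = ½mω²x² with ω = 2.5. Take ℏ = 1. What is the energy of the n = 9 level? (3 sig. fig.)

The oscillator eigenvalues are E_n = ℏω(n + ½), so E_9 = 2.5 × 9.5 = 23.75.

E = 23.8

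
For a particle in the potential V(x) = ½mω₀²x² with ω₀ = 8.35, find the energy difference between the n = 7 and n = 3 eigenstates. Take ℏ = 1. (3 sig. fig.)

E_n = ℏω₀(n + ½), so ΔE = (7 − 3) ℏω₀ = 4 × 8.35 = 33.40.

ΔE = 33.4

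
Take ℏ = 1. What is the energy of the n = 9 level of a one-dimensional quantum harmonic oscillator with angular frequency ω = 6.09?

The oscillator eigenvalues are E_n = ℏω(n + ½), so E_9 = 6.09 × 9.5 = 57.86.

E = 57.9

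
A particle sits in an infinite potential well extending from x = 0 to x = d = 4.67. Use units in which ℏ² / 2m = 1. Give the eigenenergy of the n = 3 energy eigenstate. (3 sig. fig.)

The infinite-well eigenfunctions ψ_n = √(2/d) sin(nπx/d) vanish at both walls, giving E_n = n²π²ℏ²/(2md²).
E_3 = 3² × π² / (2 × 0.5 × 4.67²) = 4.073.

E = 4.07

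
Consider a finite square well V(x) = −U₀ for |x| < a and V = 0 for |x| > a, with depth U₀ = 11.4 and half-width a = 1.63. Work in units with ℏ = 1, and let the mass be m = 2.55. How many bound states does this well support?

The dimensionless depth is z₀ = a√(2mU₀)/ℏ = 1.63 × √(58.14) = 12.43.
A new bound state (alternating even/odd) appears each time z₀ passes a multiple of π/2, so N = ⌊2z₀/π⌋ + 1 = ⌊7.912⌋ + 1 = 8.

N = 8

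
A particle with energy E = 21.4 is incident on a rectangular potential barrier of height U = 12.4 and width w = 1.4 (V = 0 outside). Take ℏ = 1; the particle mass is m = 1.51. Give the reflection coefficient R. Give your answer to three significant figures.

R = 0.126

Above the barrier the interior wavenumber is k₂ = √(2m(E − U))/ℏ = 5.213, giving phase k₂w = 7.299.
T = [1 + U² sin²(k₂w) / (4E(E − U))]⁻¹ = 1/1.144 = 0.874.
R = 1 − T = 0.126.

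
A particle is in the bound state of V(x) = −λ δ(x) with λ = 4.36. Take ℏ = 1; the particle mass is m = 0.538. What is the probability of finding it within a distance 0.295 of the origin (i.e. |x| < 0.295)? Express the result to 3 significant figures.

The normalised bound state is ψ = √κ e^{−κ|x|} with κ = mλ/ℏ² = 2.346.
P(|x| < d) = ∫_{−d}^{d} κ e^{−2κ|x|} dx = 1 − e^{−2κd} = 1 − e^{−1.384} = 0.7494.

P = 0.749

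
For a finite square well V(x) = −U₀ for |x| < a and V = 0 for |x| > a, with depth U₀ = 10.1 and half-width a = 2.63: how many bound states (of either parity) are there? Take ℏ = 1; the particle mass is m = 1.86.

The dimensionless depth is z₀ = a√(2mU₀)/ℏ = 2.63 × √(37.57) = 16.12.
The even/odd transcendental equations gain one root per π/2 in z₀, giving N = 1 + ⌊2z₀/π⌋ = 1 + ⌊10.26⌋ = 11.

N = 11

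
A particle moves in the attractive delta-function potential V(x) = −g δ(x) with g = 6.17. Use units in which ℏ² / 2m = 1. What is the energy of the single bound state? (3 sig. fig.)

The bound state is ψ(x) = √κ e^{−κ|x|}. The derivative jump ψ'(0⁺) − ψ'(0⁻) = −(2mg/ℏ²)ψ(0) fixes κ = mg/ℏ² = 3.085.
Then E = −ℏ²κ²/(2m) = −mg²/(2ℏ²) = -9.517.

E = -9.52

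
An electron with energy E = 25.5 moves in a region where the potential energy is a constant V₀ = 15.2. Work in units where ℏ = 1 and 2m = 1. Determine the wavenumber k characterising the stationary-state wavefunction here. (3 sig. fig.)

With E > V₀ the solution is oscillatory, ψ ∝ e^{±ikx} with k = √(2m(E − V₀))/ℏ.
k = √(2 × 0.5 × 10.3) = 3.209.

k = 3.21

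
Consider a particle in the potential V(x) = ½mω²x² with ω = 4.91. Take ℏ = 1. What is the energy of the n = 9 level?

Using E_n = (n + ½)ℏω: E_9 = 9.5 × 4.91 = 46.65.

E = 46.6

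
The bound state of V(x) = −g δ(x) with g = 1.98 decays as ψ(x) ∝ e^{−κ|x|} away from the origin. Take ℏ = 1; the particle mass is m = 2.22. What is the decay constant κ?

Integrate −(ℏ²/2m)ψ'' − gδ(x)ψ = Eψ from −ε to +ε: the ψ'' term gives ψ'(0⁺) − ψ'(0⁻) and the δ term gives −(2mg/ℏ²)ψ(0).
With ψ ∝ e^{−κ|x|} this yields −2κ = −2mg/ℏ², so κ = mg/ℏ² = 4.396.

κ = 4.40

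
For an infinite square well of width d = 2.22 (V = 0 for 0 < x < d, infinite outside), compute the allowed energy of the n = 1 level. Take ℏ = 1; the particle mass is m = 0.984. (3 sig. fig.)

E = 1.02

Requiring ψ(0) = ψ(d) = 0 quantises k = nπ/d, hence E_n = ℏ²k²/2m = n²π²ℏ²/(2md²).
E_1 = 1² × π² / (2 × 0.984 × 2.22²) = 1.018.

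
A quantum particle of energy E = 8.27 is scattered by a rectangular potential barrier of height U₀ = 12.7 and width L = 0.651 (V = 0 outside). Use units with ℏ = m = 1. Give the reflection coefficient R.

Since E < U₀ the interior solution is evanescent with decay constant κ = √(2m(U₀ − E))/ℏ = 2.977.
κL = 1.938, sinh(κL) = 3.400.
The exact tunnelling result is T⁻¹ = 1 + U₀² sinh²(κL) / [4E(U₀ − E)] = 13.72, so T = 0.0729.
R = 1 − T = 0.927.

R = 0.927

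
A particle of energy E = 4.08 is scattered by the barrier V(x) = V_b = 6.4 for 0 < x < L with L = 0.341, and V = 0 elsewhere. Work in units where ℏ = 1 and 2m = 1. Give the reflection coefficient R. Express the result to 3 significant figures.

R = 0.242

Since E < V_b the interior solution is evanescent with decay constant κ = √(2m(V_b − E))/ℏ = 1.523.
κL = 0.5194, sinh(κL) = 0.5431.
The exact tunnelling result is T⁻¹ = 1 + V_b² sinh²(κL) / [4E(V_b − E)] = 1.319, so T = 0.758.
R = 1 − T = 0.242.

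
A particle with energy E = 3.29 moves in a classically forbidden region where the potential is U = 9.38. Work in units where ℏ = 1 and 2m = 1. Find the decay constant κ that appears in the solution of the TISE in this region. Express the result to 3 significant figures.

Since E < U the TISE in this region is ψ'' = κ²ψ with κ = √(2m(U − E))/ℏ.
κ = √(2 × 0.5 × 6.09) = 2.468.

κ = 2.47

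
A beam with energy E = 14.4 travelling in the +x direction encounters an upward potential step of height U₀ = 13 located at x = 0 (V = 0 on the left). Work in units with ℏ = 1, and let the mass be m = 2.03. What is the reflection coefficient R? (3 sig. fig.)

On each side the TISE gives plane waves with k = √(2m(E − V))/ℏ: k₁ = √(2·2.03·14.4) = 7.646, k₂ = √(2·2.03·1.4) = 2.384.
Matching ψ and ψ′ at x = 0 gives r = (k₁ − k₂)/(k₁ + k₂), so R = r² = 0.2752 and T = 1 − R = 0.7248.

R = 0.275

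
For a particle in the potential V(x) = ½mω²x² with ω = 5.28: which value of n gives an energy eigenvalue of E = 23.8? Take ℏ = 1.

n = 4

E_n = ℏω(n + ½) ⇒ n = E/(ℏω) − ½ = 23.8/5.28 − 0.5 = 4.008 → n = 4.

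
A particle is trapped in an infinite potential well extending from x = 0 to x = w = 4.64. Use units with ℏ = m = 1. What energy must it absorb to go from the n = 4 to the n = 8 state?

E_n = n²π²ℏ²/(2mw²), so ΔE = (8² − 4²) π²ℏ²/(2mw²).
ΔE = 48 × π² / (2 × 1 × 4.64²) = 11.00.

ΔE = 11.0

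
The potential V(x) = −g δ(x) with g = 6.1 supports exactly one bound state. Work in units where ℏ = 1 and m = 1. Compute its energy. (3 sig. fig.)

E = -18.6

For x ≠ 0 the bound state is ψ ∝ e^{−κ|x|}; integrating the TISE across the delta gives the cusp condition 2κ = 2mg/ℏ², so κ = 6.100.
Then E = −ℏ²κ²/(2m) = −mg²/(2ℏ²) = -18.61.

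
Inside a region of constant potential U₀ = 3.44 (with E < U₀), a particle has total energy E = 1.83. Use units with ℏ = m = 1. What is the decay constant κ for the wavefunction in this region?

Since E < U₀ the TISE in this region is ψ'' = κ²ψ with κ = √(2m(U₀ − E))/ℏ.
κ = √(2 × 1 × 1.61) = 1.794.

κ = 1.79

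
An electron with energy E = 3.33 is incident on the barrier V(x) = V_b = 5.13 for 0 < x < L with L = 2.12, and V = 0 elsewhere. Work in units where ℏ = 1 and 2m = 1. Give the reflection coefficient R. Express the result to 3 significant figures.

Since E < V_b the interior solution is evanescent with decay constant κ = √(2m(V_b − E))/ℏ = 1.342.
κL = 2.844, sinh(κL) = 8.565.
Matching ψ, ψ′ at both faces gives T = [1 + V_b² sinh²(κL) / (4E(V_b − E))]⁻¹ = 1/81.53 = 0.0123.
R = 1 − T = 0.988.

R = 0.988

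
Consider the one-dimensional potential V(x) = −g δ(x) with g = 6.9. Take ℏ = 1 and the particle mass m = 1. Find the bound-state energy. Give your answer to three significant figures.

For x ≠ 0 the bound state is ψ ∝ e^{−κ|x|}; integrating the TISE across the delta gives the cusp condition 2κ = 2mg/ℏ², so κ = 6.900.
Then E = −ℏ²κ²/(2m) = −mg²/(2ℏ²) = -23.81.

E = -23.8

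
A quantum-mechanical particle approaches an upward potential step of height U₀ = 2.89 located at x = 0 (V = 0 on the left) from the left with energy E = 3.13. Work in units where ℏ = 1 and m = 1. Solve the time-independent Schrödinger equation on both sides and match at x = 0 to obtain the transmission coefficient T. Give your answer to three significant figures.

T = 0.679

On each side the TISE gives plane waves with k = √(2m(E − V))/ℏ: k₁ = √(2·1·3.13) = 2.502, k₂ = √(2·1·0.24) = 0.6928.
Continuity of ψ and ψ′ at the step yields the reflection amplitude r = (k₁ − k₂)/(k₁ + k₂) = 0.5663; thus R = |r|² = 0.3207, T = 0.6793.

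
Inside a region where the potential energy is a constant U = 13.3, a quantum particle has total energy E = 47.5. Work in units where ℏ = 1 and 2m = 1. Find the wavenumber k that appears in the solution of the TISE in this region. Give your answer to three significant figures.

k = 5.85

With E > U the solution is oscillatory, ψ ∝ e^{±ikx} with k = √(2m(E − U))/ℏ.
k = √(2 × 0.5 × 34.2) = 5.848.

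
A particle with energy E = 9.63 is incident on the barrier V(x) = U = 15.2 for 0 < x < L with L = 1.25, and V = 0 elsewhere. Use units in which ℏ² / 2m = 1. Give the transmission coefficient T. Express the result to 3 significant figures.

Since E < U the interior solution is evanescent with decay constant κ = √(2m(U − E))/ℏ = 2.360.
κL = 2.950, sinh(κL) = 9.528.
The exact tunnelling result is T⁻¹ = 1 + U² sinh²(κL) / [4E(U − E)] = 98.75, so T = 0.0101.

T = 0.0101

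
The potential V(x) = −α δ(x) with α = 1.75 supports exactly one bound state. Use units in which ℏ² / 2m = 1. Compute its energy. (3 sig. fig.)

E = -0.766

For x ≠ 0 the bound state is ψ ∝ e^{−κ|x|}; integrating the TISE across the delta gives the cusp condition 2κ = 2mα/ℏ², so κ = 0.8750.
Then E = −ℏ²κ²/(2m) = −mα²/(2ℏ²) = -0.7656.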